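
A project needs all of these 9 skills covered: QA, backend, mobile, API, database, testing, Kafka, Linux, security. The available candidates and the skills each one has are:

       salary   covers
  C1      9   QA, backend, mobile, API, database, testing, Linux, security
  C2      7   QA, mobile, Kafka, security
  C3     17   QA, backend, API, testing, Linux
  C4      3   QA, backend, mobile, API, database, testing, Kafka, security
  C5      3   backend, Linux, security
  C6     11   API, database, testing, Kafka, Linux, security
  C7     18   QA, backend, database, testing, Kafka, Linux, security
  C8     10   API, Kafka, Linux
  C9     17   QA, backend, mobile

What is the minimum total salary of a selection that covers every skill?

C4, C5 cover every skill at salary 3 + 3 = 6.
Any cover uses at least 2 candidates; among all covering selections none totals below 6.

6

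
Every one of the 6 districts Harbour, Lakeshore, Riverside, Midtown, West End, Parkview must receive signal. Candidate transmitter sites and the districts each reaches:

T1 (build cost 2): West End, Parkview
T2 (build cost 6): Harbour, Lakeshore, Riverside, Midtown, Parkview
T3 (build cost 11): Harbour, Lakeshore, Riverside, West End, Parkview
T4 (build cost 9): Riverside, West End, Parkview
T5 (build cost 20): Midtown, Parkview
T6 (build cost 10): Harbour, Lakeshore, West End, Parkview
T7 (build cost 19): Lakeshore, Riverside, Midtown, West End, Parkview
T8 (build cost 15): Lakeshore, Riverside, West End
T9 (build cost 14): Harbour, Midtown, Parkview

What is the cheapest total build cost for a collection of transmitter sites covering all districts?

T1, T2 cover every district at build cost 2 + 6 = 8.
Any cover uses at least 2 transmitter sites; among all covering selections none totals below 8.

8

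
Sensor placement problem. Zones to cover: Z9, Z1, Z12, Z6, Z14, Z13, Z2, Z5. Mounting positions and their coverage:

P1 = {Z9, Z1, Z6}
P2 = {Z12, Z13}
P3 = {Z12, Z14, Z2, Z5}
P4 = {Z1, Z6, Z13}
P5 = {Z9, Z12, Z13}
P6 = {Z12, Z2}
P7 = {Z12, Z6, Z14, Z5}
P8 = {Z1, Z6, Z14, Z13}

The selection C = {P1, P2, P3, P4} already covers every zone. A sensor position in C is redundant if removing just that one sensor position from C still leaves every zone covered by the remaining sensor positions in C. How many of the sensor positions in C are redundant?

Drop P1: Z9 uncovered — not redundant.
Drop P2: the rest still cover every zone — redundant.
Drop P3: Z14, Z2, Z5 uncovered — not redundant.
Drop P4: the rest still cover every zone — redundant.
2 redundant: P2, P4.

2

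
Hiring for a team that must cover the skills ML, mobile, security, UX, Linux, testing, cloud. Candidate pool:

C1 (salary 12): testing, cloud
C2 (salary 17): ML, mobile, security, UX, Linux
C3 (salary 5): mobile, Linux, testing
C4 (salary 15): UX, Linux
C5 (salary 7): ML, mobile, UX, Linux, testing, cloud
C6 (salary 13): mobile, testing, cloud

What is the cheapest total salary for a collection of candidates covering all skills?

24

C2, C5 cover every skill at salary 17 + 7 = 24.
Any cover uses at least 2 candidates; among all covering selections none totals below 24.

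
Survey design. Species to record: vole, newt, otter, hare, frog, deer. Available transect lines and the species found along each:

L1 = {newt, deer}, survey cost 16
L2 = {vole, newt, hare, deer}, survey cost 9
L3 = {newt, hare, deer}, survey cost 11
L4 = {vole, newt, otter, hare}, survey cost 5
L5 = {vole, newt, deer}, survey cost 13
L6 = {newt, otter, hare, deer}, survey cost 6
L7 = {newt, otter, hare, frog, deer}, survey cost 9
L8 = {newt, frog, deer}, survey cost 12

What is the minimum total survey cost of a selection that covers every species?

L4, L7 cover every species at survey cost 5 + 9 = 14.
Any cover uses at least 2 transects; among all covering selections none totals below 14.

14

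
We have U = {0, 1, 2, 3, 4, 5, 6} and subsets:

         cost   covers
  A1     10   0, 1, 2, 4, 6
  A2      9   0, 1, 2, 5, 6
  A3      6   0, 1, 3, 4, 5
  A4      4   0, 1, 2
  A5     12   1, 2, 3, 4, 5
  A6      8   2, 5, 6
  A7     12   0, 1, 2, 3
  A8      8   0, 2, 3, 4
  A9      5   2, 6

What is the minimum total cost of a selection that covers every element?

11

A3, A9 cover every element at cost 6 + 5 = 11.
Any cover uses at least 2 sets; among all covering selections none totals below 11.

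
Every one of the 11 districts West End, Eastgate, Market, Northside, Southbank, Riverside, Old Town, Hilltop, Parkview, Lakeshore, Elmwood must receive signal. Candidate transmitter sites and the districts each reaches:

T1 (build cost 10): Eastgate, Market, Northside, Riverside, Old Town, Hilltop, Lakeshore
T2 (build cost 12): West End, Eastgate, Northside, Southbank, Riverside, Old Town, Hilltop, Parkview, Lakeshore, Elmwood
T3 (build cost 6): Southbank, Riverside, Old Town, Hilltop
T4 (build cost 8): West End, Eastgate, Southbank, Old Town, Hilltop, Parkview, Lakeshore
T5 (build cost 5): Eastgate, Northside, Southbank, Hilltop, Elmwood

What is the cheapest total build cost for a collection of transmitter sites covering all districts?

22

T1, T2 cover every district at build cost 10 + 12 = 22.
Any cover uses at least 2 transmitter sites; among all covering selections none totals below 22.
Greedy by coverage-per-build cost would pick T5, T4, T1 for 23 — worse than the optimum 22.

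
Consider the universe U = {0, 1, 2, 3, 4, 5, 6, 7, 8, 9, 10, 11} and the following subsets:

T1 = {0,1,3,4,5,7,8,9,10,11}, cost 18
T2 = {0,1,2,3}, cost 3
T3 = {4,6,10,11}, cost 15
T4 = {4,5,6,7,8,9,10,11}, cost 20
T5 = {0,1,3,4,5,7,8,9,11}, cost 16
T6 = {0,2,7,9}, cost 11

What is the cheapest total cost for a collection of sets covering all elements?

23

T2, T4 cover every element at cost 3 + 20 = 23.
Any cover uses at least 2 sets; among all covering selections none totals below 23.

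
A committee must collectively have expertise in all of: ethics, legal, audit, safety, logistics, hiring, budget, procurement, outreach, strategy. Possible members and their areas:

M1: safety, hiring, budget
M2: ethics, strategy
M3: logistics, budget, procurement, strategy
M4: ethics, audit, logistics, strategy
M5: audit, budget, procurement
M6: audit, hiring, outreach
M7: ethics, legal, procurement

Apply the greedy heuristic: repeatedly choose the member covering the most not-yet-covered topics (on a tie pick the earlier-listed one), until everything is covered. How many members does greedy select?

4

Pick 1: M3 covers 4 new topics (logistics, budget, procurement, strategy).
Pick 2: M6 covers 3 new topics (audit, hiring, outreach).
Pick 3: M7 covers 2 new topics (ethics, legal).
Pick 4: M1 covers 1 new topics (safety).
Greedy uses 4 members.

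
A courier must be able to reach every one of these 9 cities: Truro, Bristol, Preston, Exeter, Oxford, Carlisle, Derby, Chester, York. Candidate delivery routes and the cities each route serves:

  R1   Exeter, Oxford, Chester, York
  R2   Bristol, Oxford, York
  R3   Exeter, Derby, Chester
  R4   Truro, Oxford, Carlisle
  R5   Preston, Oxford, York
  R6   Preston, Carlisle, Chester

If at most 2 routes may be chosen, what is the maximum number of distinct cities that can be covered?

Choosing R1, R4 covers {Truro, Exeter, Oxford, Carlisle, Chester, York} — 6 cities.
No choice of 2 routes does better; here Bristol, Preston, Derby are left uncovered.

6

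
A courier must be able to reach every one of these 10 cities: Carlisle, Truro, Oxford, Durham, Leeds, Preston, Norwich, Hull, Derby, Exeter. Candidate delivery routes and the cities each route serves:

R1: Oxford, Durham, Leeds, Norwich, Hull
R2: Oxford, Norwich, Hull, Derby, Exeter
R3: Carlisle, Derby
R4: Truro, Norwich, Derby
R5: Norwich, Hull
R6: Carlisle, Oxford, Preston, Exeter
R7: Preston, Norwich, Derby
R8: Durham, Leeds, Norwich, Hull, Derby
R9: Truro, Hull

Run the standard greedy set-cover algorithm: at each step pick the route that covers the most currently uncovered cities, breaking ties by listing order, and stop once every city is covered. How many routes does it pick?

3

Pick 1: R1 covers 5 new cities (Oxford, Durham, Leeds, Norwich, Hull).
Pick 2: R6 covers 3 new cities (Carlisle, Preston, Exeter).
Pick 3: R4 covers 2 new cities (Truro, Derby).
Greedy uses 3 routes.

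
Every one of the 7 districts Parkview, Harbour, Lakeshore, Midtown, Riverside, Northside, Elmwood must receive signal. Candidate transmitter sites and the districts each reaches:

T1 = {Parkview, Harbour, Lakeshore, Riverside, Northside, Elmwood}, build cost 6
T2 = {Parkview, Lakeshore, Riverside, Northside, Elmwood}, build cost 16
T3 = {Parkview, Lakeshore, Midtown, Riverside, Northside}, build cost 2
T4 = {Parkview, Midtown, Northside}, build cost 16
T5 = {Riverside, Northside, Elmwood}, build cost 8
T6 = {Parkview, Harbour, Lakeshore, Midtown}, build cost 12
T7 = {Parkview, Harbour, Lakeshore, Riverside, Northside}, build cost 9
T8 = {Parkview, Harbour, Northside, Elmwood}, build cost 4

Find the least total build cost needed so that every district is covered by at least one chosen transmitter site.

6

T3, T8 cover every district at build cost 2 + 4 = 6.
Any cover uses at least 2 transmitter sites; among all covering selections none totals below 6.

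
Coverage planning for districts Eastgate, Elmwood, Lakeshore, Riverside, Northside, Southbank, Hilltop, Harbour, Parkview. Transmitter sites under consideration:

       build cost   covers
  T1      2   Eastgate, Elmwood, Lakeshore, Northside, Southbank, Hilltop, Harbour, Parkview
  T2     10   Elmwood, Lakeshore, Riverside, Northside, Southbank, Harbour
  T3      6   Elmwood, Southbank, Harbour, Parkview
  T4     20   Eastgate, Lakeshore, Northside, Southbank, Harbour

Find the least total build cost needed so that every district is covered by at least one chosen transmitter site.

T1, T2 cover every district at build cost 2 + 10 = 12.
Any cover uses at least 2 transmitter sites; among all covering selections none totals below 12.

12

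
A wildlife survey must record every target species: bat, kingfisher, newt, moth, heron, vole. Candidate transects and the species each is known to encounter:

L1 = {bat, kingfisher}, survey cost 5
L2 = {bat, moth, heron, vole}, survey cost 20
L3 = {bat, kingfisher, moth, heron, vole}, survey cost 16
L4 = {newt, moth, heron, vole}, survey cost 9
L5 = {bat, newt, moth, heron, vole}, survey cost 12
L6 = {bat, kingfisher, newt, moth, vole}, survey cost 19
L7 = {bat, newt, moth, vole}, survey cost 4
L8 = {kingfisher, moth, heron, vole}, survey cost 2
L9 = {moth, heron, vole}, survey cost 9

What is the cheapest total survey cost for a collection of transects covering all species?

6

L7, L8 cover every species at survey cost 4 + 2 = 6.
Any cover uses at least 2 transects; among all covering selections none totals below 6.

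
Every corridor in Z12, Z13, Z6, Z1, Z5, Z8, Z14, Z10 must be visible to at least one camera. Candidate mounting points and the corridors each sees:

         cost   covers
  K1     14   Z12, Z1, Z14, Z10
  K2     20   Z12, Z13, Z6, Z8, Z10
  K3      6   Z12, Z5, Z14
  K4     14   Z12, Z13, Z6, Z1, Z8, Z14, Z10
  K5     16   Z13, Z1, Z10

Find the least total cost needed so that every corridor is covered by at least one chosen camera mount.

K3, K4 cover every corridor at cost 6 + 14 = 20.
Any cover uses at least 2 camera mounts; among all covering selections none totals below 20.

20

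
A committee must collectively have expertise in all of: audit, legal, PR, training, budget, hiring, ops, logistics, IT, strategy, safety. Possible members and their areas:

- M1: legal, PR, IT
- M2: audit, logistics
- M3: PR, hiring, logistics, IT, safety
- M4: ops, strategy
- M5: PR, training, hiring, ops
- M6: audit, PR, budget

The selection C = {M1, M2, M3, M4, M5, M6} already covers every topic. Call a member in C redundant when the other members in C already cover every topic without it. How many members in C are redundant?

1

Drop M1: legal uncovered — not redundant.
Drop M2: the rest still cover every topic — redundant.
Drop M3: safety uncovered — not redundant.
Drop M4: strategy uncovered — not redundant.
Drop M5: training uncovered — not redundant.
Drop M6: budget uncovered — not redundant.
1 redundant: M2.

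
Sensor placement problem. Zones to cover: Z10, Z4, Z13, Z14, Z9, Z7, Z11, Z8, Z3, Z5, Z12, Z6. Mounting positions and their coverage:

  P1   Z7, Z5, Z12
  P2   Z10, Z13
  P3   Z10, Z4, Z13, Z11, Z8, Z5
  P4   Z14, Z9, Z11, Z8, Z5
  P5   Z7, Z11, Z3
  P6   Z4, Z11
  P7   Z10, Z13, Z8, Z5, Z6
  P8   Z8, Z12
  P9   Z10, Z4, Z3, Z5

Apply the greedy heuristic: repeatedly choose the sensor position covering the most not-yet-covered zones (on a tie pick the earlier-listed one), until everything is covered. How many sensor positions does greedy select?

Pick 1: P3 covers 6 new zones (Z10, Z4, Z13, Z11, Z8, Z5).
Pick 2: P1 covers 2 new zones (Z7, Z12).
Pick 3: P4 covers 2 new zones (Z14, Z9).
Pick 4: P5 covers 1 new zones (Z3).
Pick 5: P7 covers 1 new zones (Z6).
Greedy uses 5 sensor positions. (The true minimum is 4.)

5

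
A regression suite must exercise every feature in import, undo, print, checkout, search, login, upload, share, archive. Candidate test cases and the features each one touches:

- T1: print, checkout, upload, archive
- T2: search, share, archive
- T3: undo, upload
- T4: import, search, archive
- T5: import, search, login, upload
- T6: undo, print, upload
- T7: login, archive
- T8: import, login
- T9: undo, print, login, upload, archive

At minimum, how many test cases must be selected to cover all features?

T1, T2, T3, T5 together cover {import, undo, print, checkout, search, login, upload, share, archive} — every feature.
No 3 of the 9 test cases cover everything (all 84 triples fall short), so 4 is minimum.

4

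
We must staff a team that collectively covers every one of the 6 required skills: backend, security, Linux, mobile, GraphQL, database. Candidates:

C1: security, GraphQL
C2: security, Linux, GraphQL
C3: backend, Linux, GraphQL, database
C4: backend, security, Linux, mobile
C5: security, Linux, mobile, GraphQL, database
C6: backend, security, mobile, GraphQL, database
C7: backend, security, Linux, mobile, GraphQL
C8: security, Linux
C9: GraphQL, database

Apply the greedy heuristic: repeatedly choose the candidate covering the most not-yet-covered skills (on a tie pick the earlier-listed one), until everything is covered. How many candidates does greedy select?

Pick 1: C5 covers 5 new skills (security, Linux, mobile, GraphQL, database).
Pick 2: C3 covers 1 new skills (backend).
Greedy uses 2 candidates.

2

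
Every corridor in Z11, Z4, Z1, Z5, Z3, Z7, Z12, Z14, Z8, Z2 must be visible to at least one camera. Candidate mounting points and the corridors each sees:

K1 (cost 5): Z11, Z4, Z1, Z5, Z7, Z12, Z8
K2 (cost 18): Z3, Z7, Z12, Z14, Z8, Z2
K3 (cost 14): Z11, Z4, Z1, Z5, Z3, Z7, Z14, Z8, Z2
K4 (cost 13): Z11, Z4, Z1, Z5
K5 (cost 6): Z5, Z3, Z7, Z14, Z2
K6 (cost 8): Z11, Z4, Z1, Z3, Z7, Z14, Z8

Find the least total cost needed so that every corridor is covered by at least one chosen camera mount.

11

K1, K5 cover every corridor at cost 5 + 6 = 11.
Any cover uses at least 2 camera mounts; among all covering selections none totals below 11.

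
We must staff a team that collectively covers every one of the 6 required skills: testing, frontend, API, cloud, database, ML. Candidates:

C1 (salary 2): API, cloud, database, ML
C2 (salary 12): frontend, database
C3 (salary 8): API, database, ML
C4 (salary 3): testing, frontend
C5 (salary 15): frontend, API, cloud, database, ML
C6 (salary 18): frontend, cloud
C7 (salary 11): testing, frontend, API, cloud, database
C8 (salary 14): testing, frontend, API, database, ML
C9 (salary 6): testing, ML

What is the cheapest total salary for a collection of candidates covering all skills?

5

C1, C4 cover every skill at salary 2 + 3 = 5.
Any cover uses at least 2 candidates; among all covering selections none totals below 5.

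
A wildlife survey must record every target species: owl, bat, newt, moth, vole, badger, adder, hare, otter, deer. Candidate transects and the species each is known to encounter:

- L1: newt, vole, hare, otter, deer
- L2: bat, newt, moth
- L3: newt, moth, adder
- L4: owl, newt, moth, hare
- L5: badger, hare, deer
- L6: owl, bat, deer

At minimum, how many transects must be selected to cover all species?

4

L1, L3, L5, L6 together cover {owl, bat, newt, moth, vole, badger, adder, hare, otter, deer} — every species.
No 3 of the 6 transects cover everything (all 20 triples fall short), so 4 is minimum.
Greedy (largest uncovered first) would take L1, L2, L3, L4, L5 — 5 transects — but 4 suffice.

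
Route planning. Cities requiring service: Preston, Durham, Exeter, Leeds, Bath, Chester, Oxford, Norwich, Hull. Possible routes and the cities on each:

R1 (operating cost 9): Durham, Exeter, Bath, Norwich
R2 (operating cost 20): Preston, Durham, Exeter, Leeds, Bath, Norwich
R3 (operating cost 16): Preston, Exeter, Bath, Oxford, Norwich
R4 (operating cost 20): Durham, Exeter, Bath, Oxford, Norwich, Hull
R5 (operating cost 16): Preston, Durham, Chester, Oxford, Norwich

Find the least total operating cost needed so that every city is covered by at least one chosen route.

56

R2, R4, R5 cover every city at operating cost 20 + 20 + 16 = 56.
Any cover uses at least 3 routes; among all covering selections none totals below 56.
Greedy by coverage-per-operating cost would pick R1, R5, R2, R4 for 65 — worse than the optimum 56.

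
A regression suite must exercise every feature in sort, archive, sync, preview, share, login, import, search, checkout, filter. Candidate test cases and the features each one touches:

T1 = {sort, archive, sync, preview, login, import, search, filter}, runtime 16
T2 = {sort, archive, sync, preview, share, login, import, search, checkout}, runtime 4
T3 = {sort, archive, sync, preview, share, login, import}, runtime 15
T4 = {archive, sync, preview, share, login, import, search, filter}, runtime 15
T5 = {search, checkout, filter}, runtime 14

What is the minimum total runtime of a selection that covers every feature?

T2, T5 cover every feature at runtime 4 + 14 = 18.
Any cover uses at least 2 test cases; among all covering selections none totals below 18.

18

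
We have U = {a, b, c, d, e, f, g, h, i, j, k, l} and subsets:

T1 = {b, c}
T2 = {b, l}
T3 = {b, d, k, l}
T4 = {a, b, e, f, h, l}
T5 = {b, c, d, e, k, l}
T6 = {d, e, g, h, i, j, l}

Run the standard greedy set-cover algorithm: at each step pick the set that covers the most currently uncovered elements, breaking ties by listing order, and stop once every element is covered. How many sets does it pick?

3

Pick 1: T6 covers 7 new elements (d, e, g, h, i, j, l).
Pick 2: T4 covers 3 new elements (a, b, f).
Pick 3: T5 covers 2 new elements (c, k).
Greedy uses 3 sets.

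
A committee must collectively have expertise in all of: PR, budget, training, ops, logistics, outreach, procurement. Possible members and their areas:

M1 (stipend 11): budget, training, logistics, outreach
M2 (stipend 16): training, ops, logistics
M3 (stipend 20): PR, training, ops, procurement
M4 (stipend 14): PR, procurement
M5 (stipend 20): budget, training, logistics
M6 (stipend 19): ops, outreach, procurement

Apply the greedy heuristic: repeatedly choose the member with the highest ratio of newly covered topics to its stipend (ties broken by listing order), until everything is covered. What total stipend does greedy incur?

Pick 1: M1 adds 4 new (budget, training, logistics, outreach) at stipend 11 (ratio 4/11).
Pick 2: M3 adds 3 new (PR, ops, procurement) at stipend 20 (ratio 3/20).
Greedy total stipend: 11 + 20 = 31.

31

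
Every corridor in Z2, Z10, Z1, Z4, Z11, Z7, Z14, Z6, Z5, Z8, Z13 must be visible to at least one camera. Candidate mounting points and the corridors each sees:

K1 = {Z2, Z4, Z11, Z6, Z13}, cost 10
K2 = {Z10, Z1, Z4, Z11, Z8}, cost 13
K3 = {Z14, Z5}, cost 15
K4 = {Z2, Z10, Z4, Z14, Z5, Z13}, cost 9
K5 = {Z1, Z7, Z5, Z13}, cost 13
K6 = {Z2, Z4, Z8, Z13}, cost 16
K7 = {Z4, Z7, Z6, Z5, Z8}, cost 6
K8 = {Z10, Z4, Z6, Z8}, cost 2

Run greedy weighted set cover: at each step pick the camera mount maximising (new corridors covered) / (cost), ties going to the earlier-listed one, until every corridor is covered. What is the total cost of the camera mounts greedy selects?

Pick 1: K8 adds 4 new (Z10, Z4, Z6, Z8) at cost 2 (ratio 4/2).
Pick 2: K4 adds 4 new (Z2, Z14, Z5, Z13) at cost 9 (ratio 4/9).
Pick 3: K7 adds 1 new (Z7) at cost 6 (ratio 1/6).
Pick 4: K2 adds 2 new (Z1, Z11) at cost 13 (ratio 2/13).
Greedy total cost: 2 + 9 + 6 + 13 = 30. (The true optimum is 28, so greedy overshoots here.)

30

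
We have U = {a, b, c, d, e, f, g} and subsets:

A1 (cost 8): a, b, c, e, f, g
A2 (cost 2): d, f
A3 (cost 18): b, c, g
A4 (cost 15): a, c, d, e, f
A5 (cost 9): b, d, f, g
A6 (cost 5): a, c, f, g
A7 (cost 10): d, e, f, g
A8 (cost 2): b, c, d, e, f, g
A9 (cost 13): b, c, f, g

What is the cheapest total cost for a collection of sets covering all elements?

7

A6, A8 cover every element at cost 5 + 2 = 7.
Any cover uses at least 2 sets; among all covering selections none totals below 7.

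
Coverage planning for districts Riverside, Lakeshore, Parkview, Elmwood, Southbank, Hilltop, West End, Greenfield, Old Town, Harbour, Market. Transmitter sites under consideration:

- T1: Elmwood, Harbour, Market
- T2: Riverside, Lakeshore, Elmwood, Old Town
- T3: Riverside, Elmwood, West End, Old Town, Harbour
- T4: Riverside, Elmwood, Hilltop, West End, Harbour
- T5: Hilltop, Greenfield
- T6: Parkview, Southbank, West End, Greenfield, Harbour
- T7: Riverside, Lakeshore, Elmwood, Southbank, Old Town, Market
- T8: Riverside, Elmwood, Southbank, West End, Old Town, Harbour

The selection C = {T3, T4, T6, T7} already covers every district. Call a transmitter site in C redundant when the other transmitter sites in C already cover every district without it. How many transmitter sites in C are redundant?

Drop T3: the rest still cover every district — redundant.
Drop T4: Hilltop uncovered — not redundant.
Drop T6: Parkview, Greenfield uncovered — not redundant.
Drop T7: Lakeshore, Market uncovered — not redundant.
1 redundant: T3.

1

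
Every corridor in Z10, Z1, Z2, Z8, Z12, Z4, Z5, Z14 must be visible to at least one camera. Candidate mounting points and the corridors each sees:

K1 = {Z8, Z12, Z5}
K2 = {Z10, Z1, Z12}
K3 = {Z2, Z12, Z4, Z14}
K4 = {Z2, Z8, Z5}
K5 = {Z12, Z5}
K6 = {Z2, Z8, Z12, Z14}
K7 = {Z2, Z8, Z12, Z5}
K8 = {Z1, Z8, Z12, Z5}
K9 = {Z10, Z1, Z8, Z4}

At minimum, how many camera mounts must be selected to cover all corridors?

3

K1, K2, K3 together cover {Z10, Z1, Z2, Z8, Z12, Z4, Z5, Z14} — every corridor.
No 2 of the 9 camera mounts cover everything (all 36 pairs fall short), so 3 is minimum.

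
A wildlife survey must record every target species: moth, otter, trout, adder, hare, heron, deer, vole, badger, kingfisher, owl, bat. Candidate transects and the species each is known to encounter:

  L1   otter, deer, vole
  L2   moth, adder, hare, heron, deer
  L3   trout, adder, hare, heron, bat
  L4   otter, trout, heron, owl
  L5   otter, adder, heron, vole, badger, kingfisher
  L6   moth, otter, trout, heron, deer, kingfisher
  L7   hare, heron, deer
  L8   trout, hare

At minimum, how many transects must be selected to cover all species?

L2, L3, L4, L5 together cover {moth, otter, trout, adder, hare, heron, deer, vole, badger, kingfisher, owl, bat} — every species.
No 3 of the 8 transects cover everything (all 56 triples fall short), so 4 is minimum.

4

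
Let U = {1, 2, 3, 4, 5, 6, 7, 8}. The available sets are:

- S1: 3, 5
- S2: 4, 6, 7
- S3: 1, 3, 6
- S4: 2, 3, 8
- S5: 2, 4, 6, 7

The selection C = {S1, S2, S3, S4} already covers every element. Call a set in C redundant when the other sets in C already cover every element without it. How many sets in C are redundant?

0

Drop S1: 5 uncovered — not redundant.
Drop S2: 4, 7 uncovered — not redundant.
Drop S3: 1 uncovered — not redundant.
Drop S4: 2, 8 uncovered — not redundant.
None of the sets in C is redundant.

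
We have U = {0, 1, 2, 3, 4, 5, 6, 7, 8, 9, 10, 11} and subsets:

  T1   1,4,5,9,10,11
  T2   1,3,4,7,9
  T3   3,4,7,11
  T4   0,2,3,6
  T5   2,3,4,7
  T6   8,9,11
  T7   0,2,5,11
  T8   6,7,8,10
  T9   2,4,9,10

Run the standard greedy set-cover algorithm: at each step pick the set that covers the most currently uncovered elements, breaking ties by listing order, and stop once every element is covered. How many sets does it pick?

3

Pick 1: T1 covers 6 new elements (1, 4, 5, 9, 10, 11).
Pick 2: T4 covers 4 new elements (0, 2, 3, 6).
Pick 3: T8 covers 2 new elements (7, 8).
Greedy uses 3 sets.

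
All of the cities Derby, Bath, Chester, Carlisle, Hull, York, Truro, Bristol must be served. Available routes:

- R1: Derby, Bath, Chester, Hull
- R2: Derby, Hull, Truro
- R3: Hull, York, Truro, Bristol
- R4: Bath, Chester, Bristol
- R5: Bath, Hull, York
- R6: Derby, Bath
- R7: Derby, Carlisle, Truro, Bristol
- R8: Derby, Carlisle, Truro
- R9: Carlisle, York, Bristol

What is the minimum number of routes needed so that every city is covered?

R1, R2, R9 together cover {Derby, Bath, Chester, Carlisle, Hull, York, Truro, Bristol} — every city.
No 2 of the 9 routes cover everything (all 36 pairs fall short), so 3 is minimum.

3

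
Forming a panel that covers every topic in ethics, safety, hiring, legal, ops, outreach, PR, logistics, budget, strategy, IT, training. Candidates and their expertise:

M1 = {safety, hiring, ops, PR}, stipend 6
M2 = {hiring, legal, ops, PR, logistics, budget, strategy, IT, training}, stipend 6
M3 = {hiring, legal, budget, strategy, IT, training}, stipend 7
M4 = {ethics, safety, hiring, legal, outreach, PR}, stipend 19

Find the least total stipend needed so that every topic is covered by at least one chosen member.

M2, M4 cover every topic at stipend 6 + 19 = 25.
Any cover uses at least 2 members; among all covering selections none totals below 25.
Greedy by coverage-per-stipend would pick M2, M1, M4 for 31 — worse than the optimum 25.

25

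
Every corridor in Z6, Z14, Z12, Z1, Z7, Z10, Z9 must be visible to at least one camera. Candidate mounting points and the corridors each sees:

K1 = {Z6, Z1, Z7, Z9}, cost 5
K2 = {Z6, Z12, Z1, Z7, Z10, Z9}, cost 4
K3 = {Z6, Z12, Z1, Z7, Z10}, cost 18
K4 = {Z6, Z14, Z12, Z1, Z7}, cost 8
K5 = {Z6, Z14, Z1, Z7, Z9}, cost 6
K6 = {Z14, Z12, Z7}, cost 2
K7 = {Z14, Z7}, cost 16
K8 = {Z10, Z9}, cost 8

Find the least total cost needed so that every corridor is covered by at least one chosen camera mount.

6

K2, K6 cover every corridor at cost 4 + 2 = 6.
Any cover uses at least 2 camera mounts; among all covering selections none totals below 6.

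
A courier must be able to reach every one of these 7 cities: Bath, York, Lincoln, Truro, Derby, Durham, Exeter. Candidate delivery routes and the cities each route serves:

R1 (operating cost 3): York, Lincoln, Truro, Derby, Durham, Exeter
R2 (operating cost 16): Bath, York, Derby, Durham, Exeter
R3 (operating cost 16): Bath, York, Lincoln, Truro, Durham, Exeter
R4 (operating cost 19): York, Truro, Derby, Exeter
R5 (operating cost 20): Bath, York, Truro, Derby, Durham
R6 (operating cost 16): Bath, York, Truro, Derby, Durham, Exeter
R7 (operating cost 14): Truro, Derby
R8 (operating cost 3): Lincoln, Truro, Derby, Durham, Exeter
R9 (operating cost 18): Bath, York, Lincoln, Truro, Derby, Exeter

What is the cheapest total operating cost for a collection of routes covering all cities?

19

R1, R2 cover every city at operating cost 3 + 16 = 19.
Any cover uses at least 2 routes; among all covering selections none totals below 19.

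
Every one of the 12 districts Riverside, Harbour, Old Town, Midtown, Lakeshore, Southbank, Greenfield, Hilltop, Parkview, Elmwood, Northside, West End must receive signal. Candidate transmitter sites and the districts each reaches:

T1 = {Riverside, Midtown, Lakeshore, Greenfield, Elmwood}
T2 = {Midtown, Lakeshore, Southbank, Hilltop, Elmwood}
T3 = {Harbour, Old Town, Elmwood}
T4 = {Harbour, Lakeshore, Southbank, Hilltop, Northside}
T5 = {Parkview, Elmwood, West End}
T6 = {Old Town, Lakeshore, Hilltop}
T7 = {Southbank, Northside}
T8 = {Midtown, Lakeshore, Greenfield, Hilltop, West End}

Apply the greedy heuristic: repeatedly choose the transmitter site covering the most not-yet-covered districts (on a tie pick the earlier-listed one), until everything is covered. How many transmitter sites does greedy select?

Pick 1: T1 covers 5 new districts (Riverside, Midtown, Lakeshore, Greenfield, Elmwood).
Pick 2: T4 covers 4 new districts (Harbour, Southbank, Hilltop, Northside).
Pick 3: T5 covers 2 new districts (Parkview, West End).
Pick 4: T3 covers 1 new districts (Old Town).
Greedy uses 4 transmitter sites.

4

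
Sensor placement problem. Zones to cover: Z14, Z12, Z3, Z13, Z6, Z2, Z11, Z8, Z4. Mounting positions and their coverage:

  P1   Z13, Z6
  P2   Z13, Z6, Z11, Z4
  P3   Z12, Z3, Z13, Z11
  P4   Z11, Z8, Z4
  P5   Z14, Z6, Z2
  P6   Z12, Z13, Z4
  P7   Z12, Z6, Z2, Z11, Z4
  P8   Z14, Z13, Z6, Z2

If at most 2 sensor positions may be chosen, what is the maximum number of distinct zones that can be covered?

Choosing P3, P5 covers {Z14, Z12, Z3, Z13, Z6, Z2, Z11} — 7 zones.
No choice of 2 sensor positions does better; here Z8, Z4 are left uncovered.

7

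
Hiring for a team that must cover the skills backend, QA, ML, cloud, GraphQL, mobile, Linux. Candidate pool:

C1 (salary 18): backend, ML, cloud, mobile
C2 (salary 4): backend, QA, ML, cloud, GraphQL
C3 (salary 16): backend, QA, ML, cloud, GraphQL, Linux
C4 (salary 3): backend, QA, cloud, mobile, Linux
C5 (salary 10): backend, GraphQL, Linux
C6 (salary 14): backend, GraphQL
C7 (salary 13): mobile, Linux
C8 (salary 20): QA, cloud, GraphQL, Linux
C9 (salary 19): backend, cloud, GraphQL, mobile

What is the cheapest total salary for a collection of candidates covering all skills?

C2, C4 cover every skill at salary 4 + 3 = 7.
Any cover uses at least 2 candidates; among all covering selections none totals below 7.

7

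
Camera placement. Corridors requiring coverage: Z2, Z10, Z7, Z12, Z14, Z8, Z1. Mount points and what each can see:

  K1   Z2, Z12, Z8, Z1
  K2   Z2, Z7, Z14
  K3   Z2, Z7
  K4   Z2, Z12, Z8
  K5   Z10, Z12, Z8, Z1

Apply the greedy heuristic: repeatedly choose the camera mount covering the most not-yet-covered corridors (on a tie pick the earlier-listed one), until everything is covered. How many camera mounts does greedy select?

Pick 1: K1 covers 4 new corridors (Z2, Z12, Z8, Z1).
Pick 2: K2 covers 2 new corridors (Z7, Z14).
Pick 3: K5 covers 1 new corridors (Z10).
Greedy uses 3 camera mounts. (The true minimum is 2.)

3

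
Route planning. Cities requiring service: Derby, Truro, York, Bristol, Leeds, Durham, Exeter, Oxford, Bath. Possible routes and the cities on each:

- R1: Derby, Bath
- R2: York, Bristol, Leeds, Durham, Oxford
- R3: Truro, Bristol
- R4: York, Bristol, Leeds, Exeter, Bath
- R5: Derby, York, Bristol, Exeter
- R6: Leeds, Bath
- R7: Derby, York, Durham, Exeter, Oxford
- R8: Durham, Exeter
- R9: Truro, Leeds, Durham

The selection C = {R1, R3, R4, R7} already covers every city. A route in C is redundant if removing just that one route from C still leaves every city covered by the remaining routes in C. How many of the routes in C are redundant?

1

Drop R1: the rest still cover every city — redundant.
Drop R3: Truro uncovered — not redundant.
Drop R4: Leeds uncovered — not redundant.
Drop R7: Durham, Oxford uncovered — not redundant.
1 redundant: R1.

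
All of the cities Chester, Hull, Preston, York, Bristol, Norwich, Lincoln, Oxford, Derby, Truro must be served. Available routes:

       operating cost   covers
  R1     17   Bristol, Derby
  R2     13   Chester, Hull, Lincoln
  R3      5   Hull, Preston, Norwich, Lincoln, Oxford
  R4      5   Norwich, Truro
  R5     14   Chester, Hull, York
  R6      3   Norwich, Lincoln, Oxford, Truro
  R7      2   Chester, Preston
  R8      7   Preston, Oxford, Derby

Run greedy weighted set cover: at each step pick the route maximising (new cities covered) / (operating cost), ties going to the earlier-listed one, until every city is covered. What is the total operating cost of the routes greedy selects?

48

Pick 1: R6 adds 4 new (Norwich, Lincoln, Oxford, Truro) at operating cost 3 (ratio 4/3).
Pick 2: R7 adds 2 new (Chester, Preston) at operating cost 2 (ratio 2/2).
Pick 3: R3 adds 1 new (Hull) at operating cost 5 (ratio 1/5).
Pick 4: R8 adds 1 new (Derby) at operating cost 7 (ratio 1/7).
Pick 5: R5 adds 1 new (York) at operating cost 14 (ratio 1/14).
Pick 6: R1 adds 1 new (Bristol) at operating cost 17 (ratio 1/17).
Greedy total operating cost: 3 + 2 + 5 + 7 + 14 + 17 = 48. (The true optimum is 36, so greedy overshoots here.)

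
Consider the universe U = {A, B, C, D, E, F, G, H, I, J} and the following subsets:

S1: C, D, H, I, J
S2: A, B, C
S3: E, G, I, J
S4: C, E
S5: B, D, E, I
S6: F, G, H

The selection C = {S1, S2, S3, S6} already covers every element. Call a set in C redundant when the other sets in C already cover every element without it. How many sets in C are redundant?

Drop S1: D uncovered — not redundant.
Drop S2: A, B uncovered — not redundant.
Drop S3: E uncovered — not redundant.
Drop S6: F uncovered — not redundant.
None of the sets in C is redundant.

0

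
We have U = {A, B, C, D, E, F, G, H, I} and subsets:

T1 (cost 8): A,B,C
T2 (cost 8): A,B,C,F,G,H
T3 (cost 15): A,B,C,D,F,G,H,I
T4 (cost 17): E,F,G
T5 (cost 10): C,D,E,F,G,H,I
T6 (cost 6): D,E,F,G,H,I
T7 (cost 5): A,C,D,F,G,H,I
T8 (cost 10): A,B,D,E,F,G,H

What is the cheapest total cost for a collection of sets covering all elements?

14

T1, T6 cover every element at cost 8 + 6 = 14.
Any cover uses at least 2 sets; among all covering selections none totals below 14.
Greedy by coverage-per-cost would pick T7, T8 for 15 — worse than the optimum 14.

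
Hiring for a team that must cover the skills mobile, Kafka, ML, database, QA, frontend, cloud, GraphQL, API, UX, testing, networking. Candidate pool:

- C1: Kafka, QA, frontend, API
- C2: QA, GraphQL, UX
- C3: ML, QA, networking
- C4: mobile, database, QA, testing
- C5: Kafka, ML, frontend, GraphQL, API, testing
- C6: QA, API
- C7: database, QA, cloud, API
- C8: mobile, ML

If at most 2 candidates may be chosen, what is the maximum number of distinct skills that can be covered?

Choosing C4, C5 covers {mobile, Kafka, ML, database, QA, frontend, GraphQL, API, testing} — 9 skills.
No choice of 2 candidates does better; here cloud, UX, networking are left uncovered.

9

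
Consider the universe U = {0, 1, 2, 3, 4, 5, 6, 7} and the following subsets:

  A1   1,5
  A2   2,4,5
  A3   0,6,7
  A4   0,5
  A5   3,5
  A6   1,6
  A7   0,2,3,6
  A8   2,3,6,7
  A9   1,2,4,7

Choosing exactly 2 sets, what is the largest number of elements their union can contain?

Choosing A7, A9 covers {0, 1, 2, 3, 4, 6, 7} — 7 elements.
No choice of 2 sets does better; here 5 is left uncovered.

7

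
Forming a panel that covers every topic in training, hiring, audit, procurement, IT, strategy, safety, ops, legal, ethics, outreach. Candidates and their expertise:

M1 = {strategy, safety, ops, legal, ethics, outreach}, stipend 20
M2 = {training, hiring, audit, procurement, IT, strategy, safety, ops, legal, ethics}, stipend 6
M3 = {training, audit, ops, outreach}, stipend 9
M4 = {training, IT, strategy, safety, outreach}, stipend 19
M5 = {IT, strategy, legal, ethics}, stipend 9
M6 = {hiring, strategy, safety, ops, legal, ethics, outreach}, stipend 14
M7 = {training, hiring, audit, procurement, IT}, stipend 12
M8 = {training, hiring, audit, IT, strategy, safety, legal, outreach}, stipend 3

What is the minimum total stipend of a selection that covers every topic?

9

M2, M8 cover every topic at stipend 6 + 3 = 9.
Any cover uses at least 2 members; among all covering selections none totals below 9.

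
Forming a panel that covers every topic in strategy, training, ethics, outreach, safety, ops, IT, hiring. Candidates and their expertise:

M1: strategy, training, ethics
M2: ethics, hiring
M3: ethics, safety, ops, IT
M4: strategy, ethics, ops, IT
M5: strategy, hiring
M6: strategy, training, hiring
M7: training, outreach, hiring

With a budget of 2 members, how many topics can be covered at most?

Choosing M3, M6 covers {strategy, training, ethics, safety, ops, IT, hiring} — 7 topics.
No choice of 2 members does better; here outreach is left uncovered.

7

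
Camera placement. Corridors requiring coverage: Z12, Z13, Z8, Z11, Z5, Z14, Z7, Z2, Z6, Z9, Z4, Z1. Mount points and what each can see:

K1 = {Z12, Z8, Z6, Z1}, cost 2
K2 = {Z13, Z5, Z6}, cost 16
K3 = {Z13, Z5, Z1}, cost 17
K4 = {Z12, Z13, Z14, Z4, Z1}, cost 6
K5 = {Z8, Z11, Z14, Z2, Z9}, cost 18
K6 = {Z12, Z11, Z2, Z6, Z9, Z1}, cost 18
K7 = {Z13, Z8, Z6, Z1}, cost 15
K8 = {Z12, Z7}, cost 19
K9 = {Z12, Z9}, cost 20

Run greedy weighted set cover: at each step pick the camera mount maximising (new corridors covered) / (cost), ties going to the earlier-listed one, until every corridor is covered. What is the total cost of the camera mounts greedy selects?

61

Pick 1: K1 adds 4 new (Z12, Z8, Z6, Z1) at cost 2 (ratio 4/2).
Pick 2: K4 adds 3 new (Z13, Z14, Z4) at cost 6 (ratio 3/6).
Pick 3: K5 adds 3 new (Z11, Z2, Z9) at cost 18 (ratio 3/18).
Pick 4: K2 adds 1 new (Z5) at cost 16 (ratio 1/16).
Pick 5: K8 adds 1 new (Z7) at cost 19 (ratio 1/19).
Greedy total cost: 2 + 6 + 18 + 16 + 19 = 61. (The true optimum is 59, so greedy overshoots here.)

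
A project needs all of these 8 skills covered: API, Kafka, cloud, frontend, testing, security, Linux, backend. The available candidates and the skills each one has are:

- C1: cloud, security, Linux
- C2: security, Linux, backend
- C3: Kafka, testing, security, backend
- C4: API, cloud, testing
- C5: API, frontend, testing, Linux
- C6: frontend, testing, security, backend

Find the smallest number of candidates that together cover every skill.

C1, C3, C5 together cover {API, Kafka, cloud, frontend, testing, security, Linux, backend} — every skill.
No 2 of the 6 candidates cover everything (all 15 pairs fall short), so 3 is minimum.

3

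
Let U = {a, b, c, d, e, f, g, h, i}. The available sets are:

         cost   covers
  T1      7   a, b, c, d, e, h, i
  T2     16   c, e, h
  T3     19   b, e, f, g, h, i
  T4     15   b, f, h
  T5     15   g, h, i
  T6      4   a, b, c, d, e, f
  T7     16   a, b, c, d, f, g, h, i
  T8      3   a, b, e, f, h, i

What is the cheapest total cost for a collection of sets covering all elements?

19

T5, T6 cover every element at cost 15 + 4 = 19.
Any cover uses at least 2 sets; among all covering selections none totals below 19.
Greedy by coverage-per-cost would pick T8, T6, T5 for 22 — worse than the optimum 19.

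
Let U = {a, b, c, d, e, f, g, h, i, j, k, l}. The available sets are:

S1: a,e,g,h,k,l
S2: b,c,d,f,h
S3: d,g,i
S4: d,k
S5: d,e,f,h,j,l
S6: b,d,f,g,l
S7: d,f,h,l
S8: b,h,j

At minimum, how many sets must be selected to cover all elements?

4

S1, S2, S3, S5 together cover {a, b, c, d, e, f, g, h, i, j, k, l} — every element.
No 3 of the 8 sets cover everything (all 56 triples fall short), so 4 is minimum.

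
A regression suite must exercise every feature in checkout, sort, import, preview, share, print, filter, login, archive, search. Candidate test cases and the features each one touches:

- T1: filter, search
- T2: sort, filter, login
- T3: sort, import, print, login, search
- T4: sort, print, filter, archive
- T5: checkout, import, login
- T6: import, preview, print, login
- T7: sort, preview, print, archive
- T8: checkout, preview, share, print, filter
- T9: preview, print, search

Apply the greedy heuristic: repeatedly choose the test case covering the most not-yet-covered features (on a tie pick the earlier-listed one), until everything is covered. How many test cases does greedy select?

Pick 1: T3 covers 5 new features (sort, import, print, login, search).
Pick 2: T8 covers 4 new features (checkout, preview, share, filter).
Pick 3: T4 covers 1 new features (archive).
Greedy uses 3 test cases.

3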